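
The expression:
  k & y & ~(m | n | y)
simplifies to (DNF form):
False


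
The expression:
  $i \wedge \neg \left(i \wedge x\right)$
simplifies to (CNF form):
$i \wedge \neg x$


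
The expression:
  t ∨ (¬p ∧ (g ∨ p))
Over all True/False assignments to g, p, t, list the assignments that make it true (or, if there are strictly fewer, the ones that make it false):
is false only for:
  g=False, p=False, t=False;
  g=False, p=True, t=False;
  g=True, p=True, t=False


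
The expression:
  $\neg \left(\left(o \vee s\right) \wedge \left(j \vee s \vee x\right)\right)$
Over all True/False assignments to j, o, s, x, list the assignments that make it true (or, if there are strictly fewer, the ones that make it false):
is true only for:
  j=False, o=False, s=False, x=False;
  j=False, o=False, s=False, x=True;
  j=False, o=True, s=False, x=False;
  j=True, o=False, s=False, x=False;
  j=True, o=False, s=False, x=True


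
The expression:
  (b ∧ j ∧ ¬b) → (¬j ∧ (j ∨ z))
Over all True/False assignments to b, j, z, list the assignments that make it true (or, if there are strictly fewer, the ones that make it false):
is always true.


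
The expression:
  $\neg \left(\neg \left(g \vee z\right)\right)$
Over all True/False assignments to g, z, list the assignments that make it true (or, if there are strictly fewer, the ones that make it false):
is false only for:
  g=False, z=False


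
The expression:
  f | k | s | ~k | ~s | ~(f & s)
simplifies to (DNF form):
True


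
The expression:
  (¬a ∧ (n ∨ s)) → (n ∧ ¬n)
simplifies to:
a ∨ (¬n ∧ ¬s)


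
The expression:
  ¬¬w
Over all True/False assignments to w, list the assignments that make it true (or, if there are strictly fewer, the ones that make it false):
is true only for:
  w=True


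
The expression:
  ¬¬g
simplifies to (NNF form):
g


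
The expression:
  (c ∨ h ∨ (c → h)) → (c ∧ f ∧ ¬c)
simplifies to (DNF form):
False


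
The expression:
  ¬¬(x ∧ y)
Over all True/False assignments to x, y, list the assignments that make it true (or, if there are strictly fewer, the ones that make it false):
is true only for:
  x=True, y=True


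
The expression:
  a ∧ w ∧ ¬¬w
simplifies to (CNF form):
a ∧ w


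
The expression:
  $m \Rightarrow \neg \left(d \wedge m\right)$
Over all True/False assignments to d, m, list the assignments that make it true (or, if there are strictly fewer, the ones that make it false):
is false only for:
  d=True, m=True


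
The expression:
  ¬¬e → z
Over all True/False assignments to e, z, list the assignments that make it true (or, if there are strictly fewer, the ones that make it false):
is false only for:
  e=True, z=False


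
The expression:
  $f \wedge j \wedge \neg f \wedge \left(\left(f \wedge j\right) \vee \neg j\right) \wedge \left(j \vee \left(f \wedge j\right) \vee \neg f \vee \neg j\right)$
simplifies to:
$\text{False}$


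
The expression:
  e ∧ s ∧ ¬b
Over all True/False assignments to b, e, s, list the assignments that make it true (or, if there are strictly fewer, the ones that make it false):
is true only for:
  b=False, e=True, s=True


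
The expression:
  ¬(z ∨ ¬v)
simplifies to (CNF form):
v ∧ ¬z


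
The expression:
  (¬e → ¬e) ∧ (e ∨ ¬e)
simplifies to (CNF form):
True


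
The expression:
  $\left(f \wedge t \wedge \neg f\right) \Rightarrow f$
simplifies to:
$\text{True}$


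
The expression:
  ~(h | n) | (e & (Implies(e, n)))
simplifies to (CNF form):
(e | ~n) & (n | ~h)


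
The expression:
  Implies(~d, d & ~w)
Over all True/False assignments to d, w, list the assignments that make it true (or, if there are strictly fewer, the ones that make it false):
is true only for:
  d=True, w=False;
  d=True, w=True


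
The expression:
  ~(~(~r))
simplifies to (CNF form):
~r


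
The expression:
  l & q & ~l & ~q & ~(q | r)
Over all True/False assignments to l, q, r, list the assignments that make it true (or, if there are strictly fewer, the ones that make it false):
is never true.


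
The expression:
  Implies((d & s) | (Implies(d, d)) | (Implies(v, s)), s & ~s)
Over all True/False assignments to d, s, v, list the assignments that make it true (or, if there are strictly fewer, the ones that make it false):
is never true.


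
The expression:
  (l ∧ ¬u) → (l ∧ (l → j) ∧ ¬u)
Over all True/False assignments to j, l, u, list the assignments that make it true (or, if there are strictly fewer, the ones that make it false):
is false only for:
  j=False, l=True, u=False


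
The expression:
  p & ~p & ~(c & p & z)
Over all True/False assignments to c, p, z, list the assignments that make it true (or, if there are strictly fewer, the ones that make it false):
is never true.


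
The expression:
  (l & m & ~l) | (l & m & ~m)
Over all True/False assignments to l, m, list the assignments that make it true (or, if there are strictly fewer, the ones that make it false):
is never true.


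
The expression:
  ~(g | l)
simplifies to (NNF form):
~g & ~l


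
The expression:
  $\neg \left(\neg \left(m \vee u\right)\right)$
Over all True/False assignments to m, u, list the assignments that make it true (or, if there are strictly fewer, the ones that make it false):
is false only for:
  m=False, u=False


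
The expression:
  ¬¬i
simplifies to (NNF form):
i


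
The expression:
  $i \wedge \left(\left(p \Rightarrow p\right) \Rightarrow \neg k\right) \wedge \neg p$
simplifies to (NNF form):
$i \wedge \neg k \wedge \neg p$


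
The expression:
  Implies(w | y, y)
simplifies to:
y | ~w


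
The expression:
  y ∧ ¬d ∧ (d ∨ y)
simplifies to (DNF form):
y ∧ ¬d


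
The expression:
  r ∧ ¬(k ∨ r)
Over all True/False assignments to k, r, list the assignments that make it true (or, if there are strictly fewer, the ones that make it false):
is never true.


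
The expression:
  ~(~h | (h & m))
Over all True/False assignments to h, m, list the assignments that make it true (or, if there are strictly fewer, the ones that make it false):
is true only for:
  h=True, m=False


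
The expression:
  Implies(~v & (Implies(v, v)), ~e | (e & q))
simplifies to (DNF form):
q | v | ~e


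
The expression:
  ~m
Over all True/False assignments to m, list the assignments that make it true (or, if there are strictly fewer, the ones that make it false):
is true only for:
  m=False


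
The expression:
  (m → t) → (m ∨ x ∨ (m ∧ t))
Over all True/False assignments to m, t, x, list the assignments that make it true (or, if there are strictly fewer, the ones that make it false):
is false only for:
  m=False, t=False, x=False;
  m=False, t=True, x=False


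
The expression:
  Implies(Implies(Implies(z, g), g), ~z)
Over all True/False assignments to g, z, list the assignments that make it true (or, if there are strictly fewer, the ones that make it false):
is true only for:
  g=False, z=False;
  g=True, z=False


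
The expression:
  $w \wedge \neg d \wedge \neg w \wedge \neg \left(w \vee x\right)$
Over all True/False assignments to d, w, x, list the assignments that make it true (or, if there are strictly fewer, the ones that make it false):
is never true.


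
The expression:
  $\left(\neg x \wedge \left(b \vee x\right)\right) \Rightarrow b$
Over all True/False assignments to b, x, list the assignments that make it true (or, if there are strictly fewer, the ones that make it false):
is always true.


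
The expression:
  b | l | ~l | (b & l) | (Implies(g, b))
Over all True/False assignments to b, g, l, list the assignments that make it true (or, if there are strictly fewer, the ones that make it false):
is always true.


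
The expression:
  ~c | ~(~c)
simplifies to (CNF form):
True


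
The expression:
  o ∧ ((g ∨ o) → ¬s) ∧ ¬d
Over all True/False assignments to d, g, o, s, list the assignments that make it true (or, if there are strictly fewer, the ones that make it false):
is true only for:
  d=False, g=False, o=True, s=False;
  d=False, g=True, o=True, s=False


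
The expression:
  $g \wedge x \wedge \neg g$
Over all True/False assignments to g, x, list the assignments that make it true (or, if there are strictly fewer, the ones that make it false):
is never true.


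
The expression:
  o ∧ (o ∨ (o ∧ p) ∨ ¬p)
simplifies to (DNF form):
o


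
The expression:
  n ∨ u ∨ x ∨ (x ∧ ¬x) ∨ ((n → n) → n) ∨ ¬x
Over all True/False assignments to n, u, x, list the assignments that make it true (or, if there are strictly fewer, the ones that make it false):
is always true.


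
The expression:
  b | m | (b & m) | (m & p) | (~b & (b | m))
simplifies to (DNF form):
b | m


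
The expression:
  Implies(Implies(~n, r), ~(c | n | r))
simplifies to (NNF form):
~n & ~r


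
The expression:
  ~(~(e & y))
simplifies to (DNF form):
e & y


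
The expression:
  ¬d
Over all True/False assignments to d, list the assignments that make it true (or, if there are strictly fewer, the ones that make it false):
is true only for:
  d=False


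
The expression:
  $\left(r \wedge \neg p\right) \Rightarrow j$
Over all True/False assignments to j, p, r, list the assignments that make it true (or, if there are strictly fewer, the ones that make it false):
is false only for:
  j=False, p=False, r=True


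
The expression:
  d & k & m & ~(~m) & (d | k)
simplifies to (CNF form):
d & k & m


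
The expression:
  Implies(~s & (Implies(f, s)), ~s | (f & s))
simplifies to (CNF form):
True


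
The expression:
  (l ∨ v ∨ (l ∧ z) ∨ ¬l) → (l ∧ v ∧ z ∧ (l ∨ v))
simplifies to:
l ∧ v ∧ z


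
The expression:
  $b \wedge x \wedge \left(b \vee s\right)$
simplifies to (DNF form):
$b \wedge x$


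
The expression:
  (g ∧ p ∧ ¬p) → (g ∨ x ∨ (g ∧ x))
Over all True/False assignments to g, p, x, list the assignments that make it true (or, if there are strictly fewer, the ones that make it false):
is always true.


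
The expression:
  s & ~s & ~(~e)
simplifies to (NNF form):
False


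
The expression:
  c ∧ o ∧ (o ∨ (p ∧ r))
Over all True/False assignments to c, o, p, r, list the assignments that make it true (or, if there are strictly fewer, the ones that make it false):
is true only for:
  c=True, o=True, p=False, r=False;
  c=True, o=True, p=False, r=True;
  c=True, o=True, p=True, r=False;
  c=True, o=True, p=True, r=True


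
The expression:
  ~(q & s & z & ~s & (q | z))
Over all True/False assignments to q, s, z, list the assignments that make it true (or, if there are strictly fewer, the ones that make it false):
is always true.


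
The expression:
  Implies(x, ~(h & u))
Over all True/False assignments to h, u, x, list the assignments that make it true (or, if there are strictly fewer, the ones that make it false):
is false only for:
  h=True, u=True, x=True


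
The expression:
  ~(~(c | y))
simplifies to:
c | y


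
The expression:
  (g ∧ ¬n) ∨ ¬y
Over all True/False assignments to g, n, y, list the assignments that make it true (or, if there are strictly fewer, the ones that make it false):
is false only for:
  g=False, n=False, y=True;
  g=False, n=True, y=True;
  g=True, n=True, y=True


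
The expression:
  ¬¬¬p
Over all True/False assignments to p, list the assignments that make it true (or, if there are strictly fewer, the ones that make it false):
is true only for:
  p=False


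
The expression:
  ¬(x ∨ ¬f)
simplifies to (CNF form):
f ∧ ¬x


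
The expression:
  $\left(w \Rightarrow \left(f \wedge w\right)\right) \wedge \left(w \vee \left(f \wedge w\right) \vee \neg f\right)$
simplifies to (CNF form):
$\left(f \vee \neg w\right) \wedge \left(w \vee \neg f\right)$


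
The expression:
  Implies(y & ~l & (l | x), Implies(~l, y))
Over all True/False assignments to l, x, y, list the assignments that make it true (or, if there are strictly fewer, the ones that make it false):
is always true.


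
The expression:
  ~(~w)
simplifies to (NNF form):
w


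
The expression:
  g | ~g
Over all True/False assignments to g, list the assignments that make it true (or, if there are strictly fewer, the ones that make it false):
is always true.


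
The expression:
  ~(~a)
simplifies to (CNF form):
a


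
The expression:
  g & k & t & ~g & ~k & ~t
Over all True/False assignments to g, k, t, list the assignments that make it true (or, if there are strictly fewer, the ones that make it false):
is never true.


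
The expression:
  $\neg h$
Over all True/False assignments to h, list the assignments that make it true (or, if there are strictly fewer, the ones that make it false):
is true only for:
  h=False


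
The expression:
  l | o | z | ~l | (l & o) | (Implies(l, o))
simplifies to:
True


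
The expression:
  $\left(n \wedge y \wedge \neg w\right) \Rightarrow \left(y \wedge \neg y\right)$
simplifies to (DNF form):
$w \vee \neg n \vee \neg y$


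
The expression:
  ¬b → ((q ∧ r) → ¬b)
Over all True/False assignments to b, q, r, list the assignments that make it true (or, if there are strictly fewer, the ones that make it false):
is always true.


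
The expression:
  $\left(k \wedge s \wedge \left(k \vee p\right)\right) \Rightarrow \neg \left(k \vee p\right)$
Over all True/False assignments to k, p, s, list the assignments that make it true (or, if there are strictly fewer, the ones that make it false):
is false only for:
  k=True, p=False, s=True;
  k=True, p=True, s=True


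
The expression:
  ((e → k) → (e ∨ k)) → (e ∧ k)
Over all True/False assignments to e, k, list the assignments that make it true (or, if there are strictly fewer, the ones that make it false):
is true only for:
  e=False, k=False;
  e=True, k=True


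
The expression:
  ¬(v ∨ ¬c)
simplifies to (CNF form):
c ∧ ¬v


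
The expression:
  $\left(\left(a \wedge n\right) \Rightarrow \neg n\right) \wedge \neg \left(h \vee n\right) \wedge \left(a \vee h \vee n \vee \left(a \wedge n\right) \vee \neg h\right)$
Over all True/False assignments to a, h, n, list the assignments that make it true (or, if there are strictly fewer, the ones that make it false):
is true only for:
  a=False, h=False, n=False;
  a=True, h=False, n=False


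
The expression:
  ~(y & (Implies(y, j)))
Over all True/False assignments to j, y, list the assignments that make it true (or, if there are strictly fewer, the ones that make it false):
is false only for:
  j=True, y=True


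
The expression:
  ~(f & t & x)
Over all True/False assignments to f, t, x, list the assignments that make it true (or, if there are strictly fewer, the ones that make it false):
is false only for:
  f=True, t=True, x=True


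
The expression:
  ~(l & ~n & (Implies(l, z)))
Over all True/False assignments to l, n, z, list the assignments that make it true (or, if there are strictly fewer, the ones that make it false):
is false only for:
  l=True, n=False, z=True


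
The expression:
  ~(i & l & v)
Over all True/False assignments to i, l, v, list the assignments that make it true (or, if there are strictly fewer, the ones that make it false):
is false only for:
  i=True, l=True, v=True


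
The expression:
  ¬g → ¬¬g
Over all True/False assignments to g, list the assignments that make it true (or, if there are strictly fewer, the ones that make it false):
is true only for:
  g=True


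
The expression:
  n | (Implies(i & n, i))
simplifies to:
True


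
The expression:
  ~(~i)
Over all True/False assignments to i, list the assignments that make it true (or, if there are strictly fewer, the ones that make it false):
is true only for:
  i=True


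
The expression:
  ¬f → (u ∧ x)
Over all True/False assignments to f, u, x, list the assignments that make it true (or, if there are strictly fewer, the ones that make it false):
is false only for:
  f=False, u=False, x=False;
  f=False, u=False, x=True;
  f=False, u=True, x=False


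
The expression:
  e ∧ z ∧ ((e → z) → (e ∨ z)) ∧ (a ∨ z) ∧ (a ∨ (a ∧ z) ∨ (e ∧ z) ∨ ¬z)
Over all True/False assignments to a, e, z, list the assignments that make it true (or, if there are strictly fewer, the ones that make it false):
is true only for:
  a=False, e=True, z=True;
  a=True, e=True, z=True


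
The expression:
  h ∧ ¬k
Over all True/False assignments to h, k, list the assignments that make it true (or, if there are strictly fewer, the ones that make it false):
is true only for:
  h=True, k=False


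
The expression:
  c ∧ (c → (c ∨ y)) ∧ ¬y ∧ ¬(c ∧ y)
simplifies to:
c ∧ ¬y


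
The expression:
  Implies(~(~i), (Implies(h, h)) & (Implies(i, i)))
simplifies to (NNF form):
True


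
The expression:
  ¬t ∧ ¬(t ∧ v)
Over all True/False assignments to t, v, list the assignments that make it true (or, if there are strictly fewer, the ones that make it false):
is true only for:
  t=False, v=False;
  t=False, v=True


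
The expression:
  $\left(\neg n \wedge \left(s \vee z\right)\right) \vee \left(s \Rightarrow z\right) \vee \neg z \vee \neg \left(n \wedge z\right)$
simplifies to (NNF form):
$\text{True}$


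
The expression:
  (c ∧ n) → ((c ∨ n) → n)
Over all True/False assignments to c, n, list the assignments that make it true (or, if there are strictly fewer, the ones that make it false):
is always true.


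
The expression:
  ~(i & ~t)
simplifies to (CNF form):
t | ~i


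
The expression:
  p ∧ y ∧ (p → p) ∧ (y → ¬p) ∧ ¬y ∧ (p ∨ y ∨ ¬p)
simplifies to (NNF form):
False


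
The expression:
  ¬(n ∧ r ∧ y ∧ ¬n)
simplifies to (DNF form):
True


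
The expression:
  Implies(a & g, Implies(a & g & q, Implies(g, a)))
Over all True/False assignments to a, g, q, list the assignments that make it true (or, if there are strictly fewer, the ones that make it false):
is always true.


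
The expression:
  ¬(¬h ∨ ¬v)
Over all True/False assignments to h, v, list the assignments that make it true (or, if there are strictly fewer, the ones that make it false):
is true only for:
  h=True, v=True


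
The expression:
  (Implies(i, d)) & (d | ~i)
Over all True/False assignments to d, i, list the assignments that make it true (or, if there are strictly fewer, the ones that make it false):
is false only for:
  d=False, i=True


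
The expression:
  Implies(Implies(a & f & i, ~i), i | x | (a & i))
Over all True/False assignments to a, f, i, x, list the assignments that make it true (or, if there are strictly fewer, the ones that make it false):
is false only for:
  a=False, f=False, i=False, x=False;
  a=False, f=True, i=False, x=False;
  a=True, f=False, i=False, x=False;
  a=True, f=True, i=False, x=False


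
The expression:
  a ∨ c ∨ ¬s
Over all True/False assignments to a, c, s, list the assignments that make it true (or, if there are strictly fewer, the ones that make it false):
is false only for:
  a=False, c=False, s=True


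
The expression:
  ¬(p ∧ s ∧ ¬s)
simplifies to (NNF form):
True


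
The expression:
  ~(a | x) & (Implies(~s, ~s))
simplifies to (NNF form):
~a & ~x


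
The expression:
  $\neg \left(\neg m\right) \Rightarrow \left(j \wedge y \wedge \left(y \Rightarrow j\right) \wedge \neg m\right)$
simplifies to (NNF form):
$\neg m$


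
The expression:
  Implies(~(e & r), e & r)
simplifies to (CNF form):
e & r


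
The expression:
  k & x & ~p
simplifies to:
k & x & ~p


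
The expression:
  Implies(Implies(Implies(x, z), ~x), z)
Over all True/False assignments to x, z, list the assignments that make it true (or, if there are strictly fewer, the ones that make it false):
is true only for:
  x=False, z=True;
  x=True, z=True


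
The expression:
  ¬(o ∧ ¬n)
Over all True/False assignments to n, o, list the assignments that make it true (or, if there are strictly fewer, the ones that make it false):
is false only for:
  n=False, o=True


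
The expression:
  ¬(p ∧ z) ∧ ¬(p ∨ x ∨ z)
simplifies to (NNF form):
¬p ∧ ¬x ∧ ¬z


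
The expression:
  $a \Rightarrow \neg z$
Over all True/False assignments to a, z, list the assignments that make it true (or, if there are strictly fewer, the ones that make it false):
is false only for:
  a=True, z=True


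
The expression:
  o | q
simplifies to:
o | q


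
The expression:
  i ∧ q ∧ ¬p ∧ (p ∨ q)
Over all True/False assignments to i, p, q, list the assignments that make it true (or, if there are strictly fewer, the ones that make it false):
is true only for:
  i=True, p=False, q=True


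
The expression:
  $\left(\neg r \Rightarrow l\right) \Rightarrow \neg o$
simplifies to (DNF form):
$\left(\neg l \wedge \neg r\right) \vee \neg o$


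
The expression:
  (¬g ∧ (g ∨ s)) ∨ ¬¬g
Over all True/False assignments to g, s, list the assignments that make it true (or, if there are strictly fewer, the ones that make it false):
is false only for:
  g=False, s=False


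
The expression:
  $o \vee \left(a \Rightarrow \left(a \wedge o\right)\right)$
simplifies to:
$o \vee \neg a$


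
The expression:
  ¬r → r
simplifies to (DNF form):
r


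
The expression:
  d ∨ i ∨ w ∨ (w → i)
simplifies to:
True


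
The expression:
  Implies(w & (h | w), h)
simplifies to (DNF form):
h | ~w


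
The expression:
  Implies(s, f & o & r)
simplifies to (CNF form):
(f | ~s) & (o | ~s) & (r | ~s)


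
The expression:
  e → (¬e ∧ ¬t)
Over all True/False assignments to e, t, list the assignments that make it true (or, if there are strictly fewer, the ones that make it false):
is true only for:
  e=False, t=False;
  e=False, t=True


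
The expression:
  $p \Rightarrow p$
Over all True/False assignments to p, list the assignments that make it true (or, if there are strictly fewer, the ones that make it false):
is always true.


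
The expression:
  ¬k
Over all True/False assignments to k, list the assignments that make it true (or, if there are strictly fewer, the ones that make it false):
is true only for:
  k=False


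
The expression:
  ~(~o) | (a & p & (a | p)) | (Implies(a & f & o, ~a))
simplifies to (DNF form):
True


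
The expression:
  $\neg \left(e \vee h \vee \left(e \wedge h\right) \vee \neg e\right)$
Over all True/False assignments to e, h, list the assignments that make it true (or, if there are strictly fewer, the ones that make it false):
is never true.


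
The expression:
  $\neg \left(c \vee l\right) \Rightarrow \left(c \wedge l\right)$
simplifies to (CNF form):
$c \vee l$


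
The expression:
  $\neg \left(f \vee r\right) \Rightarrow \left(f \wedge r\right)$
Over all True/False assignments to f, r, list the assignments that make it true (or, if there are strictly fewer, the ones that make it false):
is false only for:
  f=False, r=False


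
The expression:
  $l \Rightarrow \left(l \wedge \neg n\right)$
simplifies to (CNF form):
$\neg l \vee \neg n$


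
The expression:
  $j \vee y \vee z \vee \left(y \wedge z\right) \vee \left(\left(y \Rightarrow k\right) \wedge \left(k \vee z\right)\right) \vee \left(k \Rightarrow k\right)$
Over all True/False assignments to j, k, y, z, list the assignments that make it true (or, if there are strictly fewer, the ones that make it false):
is always true.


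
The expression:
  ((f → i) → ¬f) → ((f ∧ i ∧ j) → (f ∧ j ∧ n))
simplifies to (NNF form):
True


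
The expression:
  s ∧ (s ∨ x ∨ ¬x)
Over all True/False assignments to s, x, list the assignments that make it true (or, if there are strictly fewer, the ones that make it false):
is true only for:
  s=True, x=False;
  s=True, x=True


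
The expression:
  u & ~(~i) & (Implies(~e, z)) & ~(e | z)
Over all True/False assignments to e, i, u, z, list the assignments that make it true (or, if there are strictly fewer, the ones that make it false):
is never true.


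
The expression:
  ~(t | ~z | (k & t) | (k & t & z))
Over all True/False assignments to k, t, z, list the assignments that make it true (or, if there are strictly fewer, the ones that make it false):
is true only for:
  k=False, t=False, z=True;
  k=True, t=False, z=True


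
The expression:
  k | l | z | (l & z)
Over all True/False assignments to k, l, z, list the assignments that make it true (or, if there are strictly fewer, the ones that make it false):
is false only for:
  k=False, l=False, z=False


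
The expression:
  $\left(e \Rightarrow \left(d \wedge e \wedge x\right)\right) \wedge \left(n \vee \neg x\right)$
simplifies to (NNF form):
$\left(d \vee \neg e\right) \wedge \left(n \vee \neg x\right) \wedge \left(x \vee \neg e\right)$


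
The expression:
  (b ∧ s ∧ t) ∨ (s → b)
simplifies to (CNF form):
b ∨ ¬s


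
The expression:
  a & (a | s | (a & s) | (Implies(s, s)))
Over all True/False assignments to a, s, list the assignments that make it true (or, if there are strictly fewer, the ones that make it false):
is true only for:
  a=True, s=False;
  a=True, s=True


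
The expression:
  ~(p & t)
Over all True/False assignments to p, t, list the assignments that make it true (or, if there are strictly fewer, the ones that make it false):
is false only for:
  p=True, t=True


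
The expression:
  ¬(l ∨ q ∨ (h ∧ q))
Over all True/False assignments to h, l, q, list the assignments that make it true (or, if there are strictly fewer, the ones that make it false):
is true only for:
  h=False, l=False, q=False;
  h=True, l=False, q=False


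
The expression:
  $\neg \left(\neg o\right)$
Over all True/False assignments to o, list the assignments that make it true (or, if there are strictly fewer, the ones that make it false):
is true only for:
  o=True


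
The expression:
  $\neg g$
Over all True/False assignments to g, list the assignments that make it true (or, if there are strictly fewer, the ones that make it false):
is true only for:
  g=False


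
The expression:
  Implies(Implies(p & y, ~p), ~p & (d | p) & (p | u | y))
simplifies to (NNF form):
(d | p) & (u | y) & (y | ~p)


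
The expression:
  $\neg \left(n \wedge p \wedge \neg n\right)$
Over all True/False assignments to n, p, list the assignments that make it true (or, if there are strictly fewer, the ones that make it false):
is always true.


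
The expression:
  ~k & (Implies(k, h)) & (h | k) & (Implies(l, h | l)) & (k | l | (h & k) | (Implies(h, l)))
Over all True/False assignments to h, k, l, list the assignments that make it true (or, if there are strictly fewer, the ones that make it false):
is true only for:
  h=True, k=False, l=True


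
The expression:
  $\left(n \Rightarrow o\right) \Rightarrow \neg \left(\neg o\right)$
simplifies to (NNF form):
$n \vee o$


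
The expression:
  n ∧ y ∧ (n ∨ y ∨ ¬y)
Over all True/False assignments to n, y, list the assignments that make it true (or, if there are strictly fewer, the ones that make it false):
is true only for:
  n=True, y=True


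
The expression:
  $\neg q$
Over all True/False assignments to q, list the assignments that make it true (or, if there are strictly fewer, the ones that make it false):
is true only for:
  q=False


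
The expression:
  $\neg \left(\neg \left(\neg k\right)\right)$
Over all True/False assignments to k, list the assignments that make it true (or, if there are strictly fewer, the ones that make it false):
is true only for:
  k=False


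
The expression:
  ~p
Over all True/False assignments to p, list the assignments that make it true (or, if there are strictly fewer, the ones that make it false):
is true only for:
  p=False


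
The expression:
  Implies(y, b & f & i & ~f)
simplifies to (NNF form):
~y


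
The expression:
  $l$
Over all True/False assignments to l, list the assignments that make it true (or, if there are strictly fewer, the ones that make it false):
is true only for:
  l=True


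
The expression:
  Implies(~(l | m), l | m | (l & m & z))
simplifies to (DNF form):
l | m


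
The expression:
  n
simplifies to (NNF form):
n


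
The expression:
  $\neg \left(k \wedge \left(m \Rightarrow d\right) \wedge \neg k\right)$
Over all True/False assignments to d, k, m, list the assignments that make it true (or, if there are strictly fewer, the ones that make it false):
is always true.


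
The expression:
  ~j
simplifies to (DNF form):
~j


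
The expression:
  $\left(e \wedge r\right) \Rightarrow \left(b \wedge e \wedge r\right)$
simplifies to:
$b \vee \neg e \vee \neg r$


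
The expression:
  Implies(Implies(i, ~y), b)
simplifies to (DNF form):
b | (i & y)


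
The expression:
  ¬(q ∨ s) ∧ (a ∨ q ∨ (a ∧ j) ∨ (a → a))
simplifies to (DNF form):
¬q ∧ ¬s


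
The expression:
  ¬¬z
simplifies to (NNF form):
z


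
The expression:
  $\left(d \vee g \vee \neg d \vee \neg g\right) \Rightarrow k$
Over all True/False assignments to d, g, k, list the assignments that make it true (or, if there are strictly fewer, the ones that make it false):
is true only for:
  d=False, g=False, k=True;
  d=False, g=True, k=True;
  d=True, g=False, k=True;
  d=True, g=True, k=True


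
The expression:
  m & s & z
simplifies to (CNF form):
m & s & z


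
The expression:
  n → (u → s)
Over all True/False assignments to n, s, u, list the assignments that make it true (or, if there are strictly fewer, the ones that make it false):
is false only for:
  n=True, s=False, u=True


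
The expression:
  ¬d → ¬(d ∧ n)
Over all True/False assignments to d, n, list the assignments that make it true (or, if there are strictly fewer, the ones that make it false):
is always true.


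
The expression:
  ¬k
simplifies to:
¬k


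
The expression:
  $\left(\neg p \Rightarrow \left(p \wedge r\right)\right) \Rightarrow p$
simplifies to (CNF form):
$\text{True}$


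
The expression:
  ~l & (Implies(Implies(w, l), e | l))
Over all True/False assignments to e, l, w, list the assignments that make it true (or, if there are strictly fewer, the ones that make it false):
is true only for:
  e=False, l=False, w=True;
  e=True, l=False, w=False;
  e=True, l=False, w=True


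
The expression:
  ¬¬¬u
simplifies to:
¬u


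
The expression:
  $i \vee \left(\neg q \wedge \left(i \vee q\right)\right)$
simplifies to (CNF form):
$i$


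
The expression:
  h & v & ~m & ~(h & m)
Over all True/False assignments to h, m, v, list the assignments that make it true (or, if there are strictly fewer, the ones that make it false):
is true only for:
  h=True, m=False, v=True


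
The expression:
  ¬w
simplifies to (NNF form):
¬w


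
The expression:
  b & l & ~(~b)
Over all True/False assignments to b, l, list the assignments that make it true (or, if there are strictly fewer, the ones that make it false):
is true only for:
  b=True, l=True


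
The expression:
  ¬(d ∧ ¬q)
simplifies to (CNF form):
q ∨ ¬d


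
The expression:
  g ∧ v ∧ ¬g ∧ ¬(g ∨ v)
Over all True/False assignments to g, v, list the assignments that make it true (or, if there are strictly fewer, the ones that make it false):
is never true.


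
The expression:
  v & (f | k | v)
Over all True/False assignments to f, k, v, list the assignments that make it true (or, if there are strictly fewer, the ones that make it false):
is true only for:
  f=False, k=False, v=True;
  f=False, k=True, v=True;
  f=True, k=False, v=True;
  f=True, k=True, v=True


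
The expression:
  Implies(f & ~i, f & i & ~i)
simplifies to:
i | ~f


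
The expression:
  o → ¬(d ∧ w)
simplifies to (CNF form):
¬d ∨ ¬o ∨ ¬w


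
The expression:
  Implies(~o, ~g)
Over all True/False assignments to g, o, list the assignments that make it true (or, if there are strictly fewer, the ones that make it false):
is false only for:
  g=True, o=False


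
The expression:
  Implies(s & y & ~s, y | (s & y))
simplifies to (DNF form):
True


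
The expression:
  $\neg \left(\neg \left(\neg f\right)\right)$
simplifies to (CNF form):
$\neg f$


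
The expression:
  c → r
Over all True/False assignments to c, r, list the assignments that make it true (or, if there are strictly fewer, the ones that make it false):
is false only for:
  c=True, r=False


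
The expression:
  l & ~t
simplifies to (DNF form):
l & ~t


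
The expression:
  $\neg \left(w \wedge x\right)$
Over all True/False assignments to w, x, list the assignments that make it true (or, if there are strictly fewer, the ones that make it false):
is false only for:
  w=True, x=True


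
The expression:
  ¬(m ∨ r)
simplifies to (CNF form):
¬m ∧ ¬r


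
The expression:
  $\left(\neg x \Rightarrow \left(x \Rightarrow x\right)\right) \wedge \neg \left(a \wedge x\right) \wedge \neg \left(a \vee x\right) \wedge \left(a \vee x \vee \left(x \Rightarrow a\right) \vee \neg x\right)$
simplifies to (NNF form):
$\neg a \wedge \neg x$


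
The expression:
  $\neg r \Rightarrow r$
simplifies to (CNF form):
$r$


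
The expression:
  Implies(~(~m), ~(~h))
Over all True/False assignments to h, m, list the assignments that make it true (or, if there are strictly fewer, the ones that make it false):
is false only for:
  h=False, m=True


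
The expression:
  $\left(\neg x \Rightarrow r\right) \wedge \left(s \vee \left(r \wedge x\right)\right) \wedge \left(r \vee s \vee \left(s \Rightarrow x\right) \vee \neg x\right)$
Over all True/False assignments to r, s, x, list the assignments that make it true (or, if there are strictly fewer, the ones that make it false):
is true only for:
  r=False, s=True, x=True;
  r=True, s=False, x=True;
  r=True, s=True, x=False;
  r=True, s=True, x=True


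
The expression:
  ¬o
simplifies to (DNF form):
¬o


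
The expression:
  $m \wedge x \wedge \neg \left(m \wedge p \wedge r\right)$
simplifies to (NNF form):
$m \wedge x \wedge \left(\neg p \vee \neg r\right)$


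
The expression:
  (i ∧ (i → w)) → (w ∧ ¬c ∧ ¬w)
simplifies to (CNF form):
¬i ∨ ¬w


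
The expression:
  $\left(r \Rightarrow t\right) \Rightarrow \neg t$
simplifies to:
$\neg t$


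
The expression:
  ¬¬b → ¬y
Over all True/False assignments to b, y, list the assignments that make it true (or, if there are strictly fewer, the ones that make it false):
is false only for:
  b=True, y=True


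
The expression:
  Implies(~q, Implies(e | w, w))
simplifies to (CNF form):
q | w | ~e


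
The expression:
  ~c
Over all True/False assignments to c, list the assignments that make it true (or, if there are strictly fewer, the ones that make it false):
is true only for:
  c=False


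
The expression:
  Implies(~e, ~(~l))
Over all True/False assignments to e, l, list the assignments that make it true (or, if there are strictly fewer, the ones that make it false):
is false only for:
  e=False, l=False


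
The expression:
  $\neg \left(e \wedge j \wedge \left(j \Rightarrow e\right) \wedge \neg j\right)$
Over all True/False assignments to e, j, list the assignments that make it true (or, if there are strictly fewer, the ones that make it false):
is always true.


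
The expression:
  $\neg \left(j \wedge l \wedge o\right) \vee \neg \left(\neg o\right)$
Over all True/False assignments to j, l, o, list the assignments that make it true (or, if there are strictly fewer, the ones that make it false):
is always true.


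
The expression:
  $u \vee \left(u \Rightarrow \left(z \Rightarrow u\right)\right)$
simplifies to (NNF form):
$\text{True}$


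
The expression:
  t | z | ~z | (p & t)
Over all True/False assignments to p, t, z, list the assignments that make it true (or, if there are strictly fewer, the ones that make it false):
is always true.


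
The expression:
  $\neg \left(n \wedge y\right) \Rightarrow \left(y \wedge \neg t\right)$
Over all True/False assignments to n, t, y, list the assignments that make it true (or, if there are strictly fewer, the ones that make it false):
is true only for:
  n=False, t=False, y=True;
  n=True, t=False, y=True;
  n=True, t=True, y=True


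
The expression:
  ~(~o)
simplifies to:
o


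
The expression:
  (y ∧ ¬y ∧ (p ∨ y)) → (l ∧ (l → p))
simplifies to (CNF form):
True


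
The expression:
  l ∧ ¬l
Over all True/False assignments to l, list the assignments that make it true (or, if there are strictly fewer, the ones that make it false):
is never true.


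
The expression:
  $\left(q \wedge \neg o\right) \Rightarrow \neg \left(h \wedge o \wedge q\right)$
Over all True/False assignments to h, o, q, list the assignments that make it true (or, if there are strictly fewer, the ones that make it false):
is always true.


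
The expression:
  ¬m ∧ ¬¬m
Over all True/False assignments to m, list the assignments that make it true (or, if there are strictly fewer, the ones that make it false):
is never true.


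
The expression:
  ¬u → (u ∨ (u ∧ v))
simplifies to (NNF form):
u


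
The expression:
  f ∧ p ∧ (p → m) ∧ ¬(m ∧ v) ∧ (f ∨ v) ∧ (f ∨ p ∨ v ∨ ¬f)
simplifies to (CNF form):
f ∧ m ∧ p ∧ ¬v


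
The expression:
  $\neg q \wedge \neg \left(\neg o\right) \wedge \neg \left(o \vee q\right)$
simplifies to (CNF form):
$\text{False}$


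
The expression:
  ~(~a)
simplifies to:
a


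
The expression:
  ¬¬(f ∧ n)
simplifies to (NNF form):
f ∧ n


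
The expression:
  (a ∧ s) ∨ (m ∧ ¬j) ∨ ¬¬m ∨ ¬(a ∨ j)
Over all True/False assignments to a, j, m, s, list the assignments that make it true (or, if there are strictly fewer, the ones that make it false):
is false only for:
  a=False, j=True, m=False, s=False;
  a=False, j=True, m=False, s=True;
  a=True, j=False, m=False, s=False;
  a=True, j=True, m=False, s=False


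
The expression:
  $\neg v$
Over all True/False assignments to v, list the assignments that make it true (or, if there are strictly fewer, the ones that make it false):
is true only for:
  v=False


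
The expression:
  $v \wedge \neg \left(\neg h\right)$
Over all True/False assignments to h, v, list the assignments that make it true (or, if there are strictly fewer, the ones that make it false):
is true only for:
  h=True, v=True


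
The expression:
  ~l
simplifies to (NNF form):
~l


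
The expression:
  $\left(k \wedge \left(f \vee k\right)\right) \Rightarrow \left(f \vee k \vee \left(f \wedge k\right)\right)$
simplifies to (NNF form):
$\text{True}$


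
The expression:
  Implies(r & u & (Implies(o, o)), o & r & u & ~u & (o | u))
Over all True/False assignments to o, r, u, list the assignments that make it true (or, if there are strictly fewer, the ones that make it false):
is false only for:
  o=False, r=True, u=True;
  o=True, r=True, u=True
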